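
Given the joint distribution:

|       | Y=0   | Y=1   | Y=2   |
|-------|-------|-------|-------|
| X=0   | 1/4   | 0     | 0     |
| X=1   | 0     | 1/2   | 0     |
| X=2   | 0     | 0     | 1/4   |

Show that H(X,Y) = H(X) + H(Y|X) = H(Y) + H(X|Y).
Marginal P(X) (row sums):
  P(X=0) = 1/4 + 0 + 0 = 1/4
  P(X=1) = 0 + 1/2 + 0 = 1/2
  P(X=2) = 0 + 0 + 1/4 = 1/4
Marginal P(Y) (column sums):
  P(Y=0) = 1/4 + 0 + 0 = 1/4
  P(Y=1) = 0 + 1/2 + 0 = 1/2
  P(Y=2) = 0 + 0 + 1/4 = 1/4

Decomposition 1: H(X) + H(Y|X)
H(X) = -[(1/4)·log₂(1/4) + (1/2)·log₂(1/2) + (1/4)·log₂(1/4)]
  = 0.5000 + 0.5000 + 0.5000
  = 1.5000 bits
H(Y|X) = -Σ P(X,Y)·log₂ P(Y|X), where P(Y|X) = P(X,Y) / P(X)
  (cells with P(X,Y) = 0 contribute 0)
  (X=0,Y=0): P(Y|X) = (1/4)/(1/4) = 1;  -(1/4)·log₂(1) = 0.0000
  (X=1,Y=1): P(Y|X) = (1/2)/(1/2) = 1;  -(1/2)·log₂(1) = 0.0000
  (X=2,Y=2): P(Y|X) = (1/4)/(1/4) = 1;  -(1/4)·log₂(1) = 0.0000
H(Y|X) = 0.0000 + 0.0000 + 0.0000
  = 0.0000 bits
H(X) + H(Y|X) = 1.5000 + 0.0000 = 1.5000 bits

Decomposition 2: H(Y) + H(X|Y)
H(Y) = -[(1/4)·log₂(1/4) + (1/2)·log₂(1/2) + (1/4)·log₂(1/4)]
  = 0.5000 + 0.5000 + 0.5000
  = 1.5000 bits
H(X|Y) = -Σ P(X,Y)·log₂ P(X|Y), where P(X|Y) = P(X,Y) / P(Y)
  (cells with P(X,Y) = 0 contribute 0)
  (X=0,Y=0): P(X|Y) = (1/4)/(1/4) = 1;  -(1/4)·log₂(1) = 0.0000
  (X=1,Y=1): P(X|Y) = (1/2)/(1/2) = 1;  -(1/2)·log₂(1) = 0.0000
  (X=2,Y=2): P(X|Y) = (1/4)/(1/4) = 1;  -(1/4)·log₂(1) = 0.0000
H(X|Y) = 0.0000 + 0.0000 + 0.0000
  = 0.0000 bits
H(Y) + H(X|Y) = 1.5000 + 0.0000 = 1.5000 bits

Direct computation of the joint entropy:
H(X,Y) = -[(1/4)·log₂(1/4) + (1/2)·log₂(1/2) + (1/4)·log₂(1/4)]
  = 0.5000 + 0.5000 + 0.5000
  = 1.5000 bits

All three agree: H(X,Y) = 1.5000 bits ✓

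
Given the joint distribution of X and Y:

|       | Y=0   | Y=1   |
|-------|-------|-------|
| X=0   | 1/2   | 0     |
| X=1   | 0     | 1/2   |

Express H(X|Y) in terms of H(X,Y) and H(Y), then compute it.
H(X|Y) = H(X,Y) - H(Y)

Marginal P(Y) (column sums):
  P(Y=0) = 1/2 + 0 = 1/2
  P(Y=1) = 0 + 1/2 = 1/2

H(X,Y) = -[(1/2)·log₂(1/2) + (1/2)·log₂(1/2)]
  = 0.5000 + 0.5000
  = 1.0000 bits
H(Y) = -[(1/2)·log₂(1/2) + (1/2)·log₂(1/2)]
  = 0.5000 + 0.5000
  = 1.0000 bits

H(X|Y) = 1.0000 - 1.0000 = 0.0000 bits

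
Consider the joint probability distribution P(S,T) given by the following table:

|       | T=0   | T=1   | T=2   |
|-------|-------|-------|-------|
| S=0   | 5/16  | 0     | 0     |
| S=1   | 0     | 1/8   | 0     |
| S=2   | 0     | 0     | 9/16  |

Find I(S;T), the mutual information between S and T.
Marginal P(S) (row sums):
  P(S=0) = 5/16 + 0 + 0 = 5/16
  P(S=1) = 0 + 1/8 + 0 = 1/8
  P(S=2) = 0 + 0 + 9/16 = 9/16
Marginal P(T) (column sums):
  P(T=0) = 5/16 + 0 + 0 = 5/16
  P(T=1) = 0 + 1/8 + 0 = 1/8
  P(T=2) = 0 + 0 + 9/16 = 9/16

H(S) = -[(5/16)·log₂(5/16) + (1/8)·log₂(1/8) + (9/16)·log₂(9/16)]
  = 0.5244 + 0.3750 + 0.4669
  = 1.3663 bits
H(T) = -[(5/16)·log₂(5/16) + (1/8)·log₂(1/8) + (9/16)·log₂(9/16)]
  = 0.5244 + 0.3750 + 0.4669
  = 1.3663 bits
H(S,T) = -[(5/16)·log₂(5/16) + (1/8)·log₂(1/8) + (9/16)·log₂(9/16)]
  = 0.5244 + 0.3750 + 0.4669
  = 1.3663 bits

I(S;T) = H(S) + H(T) - H(S,T)
  = 1.3663 + 1.3663 - 1.3663
  = 1.3663 bits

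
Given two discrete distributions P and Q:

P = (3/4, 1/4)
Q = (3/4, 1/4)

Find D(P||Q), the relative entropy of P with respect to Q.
D(P||Q) = Σ P(i) log₂(P(i)/Q(i))
  i=0: (3/4) × log₂((3/4)/(3/4)) = (3/4) × log₂(1) = 0.0000
  i=1: (1/4) × log₂((1/4)/(1/4)) = (1/4) × log₂(1) = 0.0000
D(P||Q) = 0.0000 + 0.0000
  = 0.0000 bits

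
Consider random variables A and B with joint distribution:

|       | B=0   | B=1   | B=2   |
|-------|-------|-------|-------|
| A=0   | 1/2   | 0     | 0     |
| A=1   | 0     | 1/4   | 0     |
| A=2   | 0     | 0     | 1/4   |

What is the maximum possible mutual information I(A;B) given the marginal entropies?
The upper bound on mutual information is I(A;B) ≤ min(H(A), H(B)).

Marginal P(A) (row sums):
  P(A=0) = 1/2 + 0 + 0 = 1/2
  P(A=1) = 0 + 1/4 + 0 = 1/4
  P(A=2) = 0 + 0 + 1/4 = 1/4
Marginal P(B) (column sums):
  P(B=0) = 1/2 + 0 + 0 = 1/2
  P(B=1) = 0 + 1/4 + 0 = 1/4
  P(B=2) = 0 + 0 + 1/4 = 1/4

H(A) = -[(1/2)·log₂(1/2) + (1/4)·log₂(1/4) + (1/4)·log₂(1/4)]
  = 0.5000 + 0.5000 + 0.5000
  = 1.5000 bits
H(B) = -[(1/2)·log₂(1/2) + (1/4)·log₂(1/4) + (1/4)·log₂(1/4)]
  = 0.5000 + 0.5000 + 0.5000
  = 1.5000 bits

Maximum possible I(A;B) = min(1.5000, 1.5000) = 1.5000 bits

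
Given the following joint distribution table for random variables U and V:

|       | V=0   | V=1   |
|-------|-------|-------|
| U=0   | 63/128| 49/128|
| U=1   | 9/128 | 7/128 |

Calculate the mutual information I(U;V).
Marginal P(U) (row sums):
  P(U=0) = 63/128 + 49/128 = 7/8
  P(U=1) = 9/128 + 7/128 = 1/8
Marginal P(V) (column sums):
  P(V=0) = 63/128 + 9/128 = 9/16
  P(V=1) = 49/128 + 7/128 = 7/16

H(U) = -[(7/8)·log₂(7/8) + (1/8)·log₂(1/8)]
  = 0.1686 + 0.3750
  = 0.5436 bits
H(V) = -[(9/16)·log₂(9/16) + (7/16)·log₂(7/16)]
  = 0.4669 + 0.5218
  = 0.9887 bits
H(U,V) = -[(63/128)·log₂(63/128) + (49/128)·log₂(49/128) + (9/128)·log₂(9/128) + (7/128)·log₂(7/128)]
  = 0.5034 + 0.5303 + 0.2693 + 0.2293
  = 1.5323 bits

I(U;V) = H(U) + H(V) - H(U,V)
  = 0.5436 + 0.9887 - 1.5323
  = 0.0000 bits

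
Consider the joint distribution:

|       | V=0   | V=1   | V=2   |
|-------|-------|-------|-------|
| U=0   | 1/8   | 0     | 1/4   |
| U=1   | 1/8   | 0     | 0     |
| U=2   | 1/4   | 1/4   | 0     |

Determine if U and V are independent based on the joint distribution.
Marginal P(U) (row sums):
  P(U=0) = 1/8 + 0 + 1/4 = 3/8
  P(U=1) = 1/8 + 0 + 0 = 1/8
  P(U=2) = 1/4 + 1/4 + 0 = 1/2
Marginal P(V) (column sums):
  P(V=0) = 1/8 + 1/8 + 1/4 = 1/2
  P(V=1) = 0 + 0 + 1/4 = 1/4
  P(V=2) = 1/4 + 0 + 0 = 1/4

U and V are independent iff P(U=i,V=j) = P(U=i)·P(V=j) for every cell.
  P(U=0)·P(V=0) = 3/8 × 1/2 = 3/16, but P(U=0,V=0) = 1/8 ✗

No, U and V are not independent. Quantitatively, I(U;V) > 0:

H(U) = -[(3/8)·log₂(3/8) + (1/8)·log₂(1/8) + (1/2)·log₂(1/2)]
  = 0.5306 + 0.3750 + 0.5000
  = 1.4056 bits
H(V) = -[(1/2)·log₂(1/2) + (1/4)·log₂(1/4) + (1/4)·log₂(1/4)]
  = 0.5000 + 0.5000 + 0.5000
  = 1.5000 bits
H(U,V) = -[(1/8)·log₂(1/8) + (1/4)·log₂(1/4) + (1/8)·log₂(1/8) + (1/4)·log₂(1/4) + (1/4)·log₂(1/4)]
  = 0.3750 + 0.5000 + 0.3750 + 0.5000 + 0.5000
  = 2.2500 bits
I(U;V) = H(U) + H(V) - H(U,V) = 1.4056 + 1.5000 - 2.2500 = 0.6556 bits > 0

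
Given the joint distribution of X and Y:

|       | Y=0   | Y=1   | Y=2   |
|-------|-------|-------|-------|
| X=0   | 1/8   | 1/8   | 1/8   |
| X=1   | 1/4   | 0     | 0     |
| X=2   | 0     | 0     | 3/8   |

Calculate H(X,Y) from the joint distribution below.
H(X,Y) = -Σ P(X,Y) log₂ P(X,Y), summed over the non-zero cells:
H(X,Y) = -[(1/8)·log₂(1/8) + (1/8)·log₂(1/8) + (1/8)·log₂(1/8) + (1/4)·log₂(1/4) + (3/8)·log₂(3/8)]
  = 0.3750 + 0.3750 + 0.3750 + 0.5000 + 0.5306
  = 2.1556 bits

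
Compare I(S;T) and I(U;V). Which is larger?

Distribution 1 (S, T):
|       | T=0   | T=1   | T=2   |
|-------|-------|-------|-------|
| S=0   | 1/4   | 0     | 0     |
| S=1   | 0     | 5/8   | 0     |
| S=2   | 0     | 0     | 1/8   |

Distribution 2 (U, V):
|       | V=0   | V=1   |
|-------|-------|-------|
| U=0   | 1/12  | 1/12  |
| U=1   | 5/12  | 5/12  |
Distribution 1 (S, T):
Marginal P(S) (row sums):
  P(S=0) = 1/4 + 0 + 0 = 1/4
  P(S=1) = 0 + 5/8 + 0 = 5/8
  P(S=2) = 0 + 0 + 1/8 = 1/8
Marginal P(T) (column sums):
  P(T=0) = 1/4 + 0 + 0 = 1/4
  P(T=1) = 0 + 5/8 + 0 = 5/8
  P(T=2) = 0 + 0 + 1/8 = 1/8

H(S) = -[(1/4)·log₂(1/4) + (5/8)·log₂(5/8) + (1/8)·log₂(1/8)]
  = 0.5000 + 0.4238 + 0.3750
  = 1.2988 bits
H(T) = -[(1/4)·log₂(1/4) + (5/8)·log₂(5/8) + (1/8)·log₂(1/8)]
  = 0.5000 + 0.4238 + 0.3750
  = 1.2988 bits
H(S,T) = -[(1/4)·log₂(1/4) + (5/8)·log₂(5/8) + (1/8)·log₂(1/8)]
  = 0.5000 + 0.4238 + 0.3750
  = 1.2988 bits

I(S;T) = H(S) + H(T) - H(S,T)
  = 1.2988 + 1.2988 - 1.2988
  = 1.2988 bits

Distribution 2 (U, V):
Marginal P(U) (row sums):
  P(U=0) = 1/12 + 1/12 = 1/6
  P(U=1) = 5/12 + 5/12 = 5/6
Marginal P(V) (column sums):
  P(V=0) = 1/12 + 5/12 = 1/2
  P(V=1) = 1/12 + 5/12 = 1/2

H(U) = -[(1/6)·log₂(1/6) + (5/6)·log₂(5/6)]
  = 0.4308 + 0.2192
  = 0.6500 bits
H(V) = -[(1/2)·log₂(1/2) + (1/2)·log₂(1/2)]
  = 0.5000 + 0.5000
  = 1.0000 bits
H(U,V) = -[(1/12)·log₂(1/12) + (1/12)·log₂(1/12) + (5/12)·log₂(5/12) + (5/12)·log₂(5/12)]
  = 0.2987 + 0.2987 + 0.5263 + 0.5263
  = 1.6500 bits

I(U;V) = H(U) + H(V) - H(U,V)
  = 0.6500 + 1.0000 - 1.6500
  = 0.0000 bits

I(S;T) = 1.2988 bits > I(U;V) = 0.0000 bits, so (S, T) has the higher mutual information (stronger dependence).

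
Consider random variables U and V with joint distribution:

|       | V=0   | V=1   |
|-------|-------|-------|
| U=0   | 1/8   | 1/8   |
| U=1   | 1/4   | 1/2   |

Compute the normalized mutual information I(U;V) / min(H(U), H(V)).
Marginal P(U) (row sums):
  P(U=0) = 1/8 + 1/8 = 1/4
  P(U=1) = 1/4 + 1/2 = 3/4
Marginal P(V) (column sums):
  P(V=0) = 1/8 + 1/4 = 3/8
  P(V=1) = 1/8 + 1/2 = 5/8

H(U) = -[(1/4)·log₂(1/4) + (3/4)·log₂(3/4)]
  = 0.5000 + 0.3113
  = 0.8113 bits
H(V) = -[(3/8)·log₂(3/8) + (5/8)·log₂(5/8)]
  = 0.5306 + 0.4238
  = 0.9544 bits
H(U,V) = -[(1/8)·log₂(1/8) + (1/8)·log₂(1/8) + (1/4)·log₂(1/4) + (1/2)·log₂(1/2)]
  = 0.3750 + 0.3750 + 0.5000 + 0.5000
  = 1.7500 bits

I(U;V) = H(U) + H(V) - H(U,V)
  = 0.8113 + 0.9544 - 1.7500
  = 0.0157 bits

min(H(U), H(V)) = min(0.8113, 0.9544) = 0.8113 bits
Normalized MI = 0.0157 / 0.8113 = 0.0194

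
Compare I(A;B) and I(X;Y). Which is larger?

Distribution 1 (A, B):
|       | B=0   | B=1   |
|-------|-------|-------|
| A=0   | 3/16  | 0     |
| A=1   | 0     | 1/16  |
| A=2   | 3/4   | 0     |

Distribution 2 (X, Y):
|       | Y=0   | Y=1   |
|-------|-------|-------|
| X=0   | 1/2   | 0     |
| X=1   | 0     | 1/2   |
Distribution 1 (A, B):
Marginal P(A) (row sums):
  P(A=0) = 3/16 + 0 = 3/16
  P(A=1) = 0 + 1/16 = 1/16
  P(A=2) = 3/4 + 0 = 3/4
Marginal P(B) (column sums):
  P(B=0) = 3/16 + 0 + 3/4 = 15/16
  P(B=1) = 0 + 1/16 + 0 = 1/16

H(A) = -[(3/16)·log₂(3/16) + (1/16)·log₂(1/16) + (3/4)·log₂(3/4)]
  = 0.4528 + 0.2500 + 0.3113
  = 1.0141 bits
H(B) = -[(15/16)·log₂(15/16) + (1/16)·log₂(1/16)]
  = 0.0873 + 0.2500
  = 0.3373 bits
H(A,B) = -[(3/16)·log₂(3/16) + (1/16)·log₂(1/16) + (3/4)·log₂(3/4)]
  = 0.4528 + 0.2500 + 0.3113
  = 1.0141 bits

I(A;B) = H(A) + H(B) - H(A,B)
  = 1.0141 + 0.3373 - 1.0141
  = 0.3373 bits

Distribution 2 (X, Y):
Marginal P(X) (row sums):
  P(X=0) = 1/2 + 0 = 1/2
  P(X=1) = 0 + 1/2 = 1/2
Marginal P(Y) (column sums):
  P(Y=0) = 1/2 + 0 = 1/2
  P(Y=1) = 0 + 1/2 = 1/2

H(X) = -[(1/2)·log₂(1/2) + (1/2)·log₂(1/2)]
  = 0.5000 + 0.5000
  = 1.0000 bits
H(Y) = -[(1/2)·log₂(1/2) + (1/2)·log₂(1/2)]
  = 0.5000 + 0.5000
  = 1.0000 bits
H(X,Y) = -[(1/2)·log₂(1/2) + (1/2)·log₂(1/2)]
  = 0.5000 + 0.5000
  = 1.0000 bits

I(X;Y) = H(X) + H(Y) - H(X,Y)
  = 1.0000 + 1.0000 - 1.0000
  = 1.0000 bits

I(X;Y) = 1.0000 bits > I(A;B) = 0.3373 bits, so (X, Y) has the higher mutual information (stronger dependence).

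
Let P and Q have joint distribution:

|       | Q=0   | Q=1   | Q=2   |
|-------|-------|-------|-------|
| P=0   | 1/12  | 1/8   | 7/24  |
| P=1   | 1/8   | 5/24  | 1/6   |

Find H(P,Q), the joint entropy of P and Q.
H(P,Q) = -Σ P(P,Q) log₂ P(P,Q), summed over the non-zero cells:
H(P,Q) = -[(1/12)·log₂(1/12) + (1/8)·log₂(1/8) + (7/24)·log₂(7/24) + (1/8)·log₂(1/8) + (5/24)·log₂(5/24) + (1/6)·log₂(1/6)]
  = 0.2987 + 0.3750 + 0.5185 + 0.3750 + 0.4715 + 0.4308
  = 2.4695 bits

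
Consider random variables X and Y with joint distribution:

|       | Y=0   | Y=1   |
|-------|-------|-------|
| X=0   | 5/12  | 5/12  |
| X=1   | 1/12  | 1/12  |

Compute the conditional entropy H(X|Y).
Marginal P(Y) (column sums):
  P(Y=0) = 5/12 + 1/12 = 1/2
  P(Y=1) = 5/12 + 1/12 = 1/2

H(X|Y) = -Σ P(X,Y)·log₂ P(X|Y), where P(X|Y) = P(X,Y) / P(Y)
  (X=0,Y=0): P(X|Y) = (5/12)/(1/2) = 5/6;  -(5/12)·log₂(5/6) = 0.1096
  (X=0,Y=1): P(X|Y) = (5/12)/(1/2) = 5/6;  -(5/12)·log₂(5/6) = 0.1096
  (X=1,Y=0): P(X|Y) = (1/12)/(1/2) = 1/6;  -(1/12)·log₂(1/6) = 0.2154
  (X=1,Y=1): P(X|Y) = (1/12)/(1/2) = 1/6;  -(1/12)·log₂(1/6) = 0.2154
H(X|Y) = 0.1096 + 0.1096 + 0.2154 + 0.2154
  = 0.6500 bits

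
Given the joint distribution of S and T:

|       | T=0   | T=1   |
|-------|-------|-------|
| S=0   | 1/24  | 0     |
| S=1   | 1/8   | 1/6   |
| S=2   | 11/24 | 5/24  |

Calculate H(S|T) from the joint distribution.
Marginal P(T) (column sums):
  P(T=0) = 1/24 + 1/8 + 11/24 = 5/8
  P(T=1) = 0 + 1/6 + 5/24 = 3/8

H(S|T) = -Σ P(S,T)·log₂ P(S|T), where P(S|T) = P(S,T) / P(T)
  (cells with P(S,T) = 0 contribute 0)
  (S=0,T=0): P(S|T) = (1/24)/(5/8) = 1/15;  -(1/24)·log₂(1/15) = 0.1628
  (S=1,T=0): P(S|T) = (1/8)/(5/8) = 1/5;  -(1/8)·log₂(1/5) = 0.2902
  (S=1,T=1): P(S|T) = (1/6)/(3/8) = 4/9;  -(1/6)·log₂(4/9) = 0.1950
  (S=2,T=0): P(S|T) = (11/24)/(5/8) = 11/15;  -(11/24)·log₂(11/15) = 0.2051
  (S=2,T=1): P(S|T) = (5/24)/(3/8) = 5/9;  -(5/24)·log₂(5/9) = 0.1767
H(S|T) = 0.1628 + 0.2902 + 0.1950 + 0.2051 + 0.1767
  = 1.0298 bits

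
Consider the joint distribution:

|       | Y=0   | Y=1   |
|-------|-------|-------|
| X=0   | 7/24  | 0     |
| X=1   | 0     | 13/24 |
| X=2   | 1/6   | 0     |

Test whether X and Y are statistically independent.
Marginal P(X) (row sums):
  P(X=0) = 7/24 + 0 = 7/24
  P(X=1) = 0 + 13/24 = 13/24
  P(X=2) = 1/6 + 0 = 1/6
Marginal P(Y) (column sums):
  P(Y=0) = 7/24 + 0 + 1/6 = 11/24
  P(Y=1) = 0 + 13/24 + 0 = 13/24

X and Y are independent iff P(X=i,Y=j) = P(X=i)·P(Y=j) for every cell.
  P(X=0)·P(Y=0) = 7/24 × 11/24 = 77/576, but P(X=0,Y=0) = 7/24 ✗

No, X and Y are not independent. Quantitatively, I(X;Y) > 0:

H(X) = -[(7/24)·log₂(7/24) + (13/24)·log₂(13/24) + (1/6)·log₂(1/6)]
  = 0.5185 + 0.4791 + 0.4308
  = 1.4284 bits
H(Y) = -[(11/24)·log₂(11/24) + (13/24)·log₂(13/24)]
  = 0.5159 + 0.4791
  = 0.9950 bits
H(X,Y) = -[(7/24)·log₂(7/24) + (13/24)·log₂(13/24) + (1/6)·log₂(1/6)]
  = 0.5185 + 0.4791 + 0.4308
  = 1.4284 bits
I(X;Y) = H(X) + H(Y) - H(X,Y) = 1.4284 + 0.9950 - 1.4284 = 0.9950 bits > 0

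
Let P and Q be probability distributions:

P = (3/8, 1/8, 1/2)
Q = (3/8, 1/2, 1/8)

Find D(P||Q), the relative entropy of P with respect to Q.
D(P||Q) = Σ P(i) log₂(P(i)/Q(i))
  i=0: (3/8) × log₂((3/8)/(3/8)) = (3/8) × log₂(1) = 0.0000
  i=1: (1/8) × log₂((1/8)/(1/2)) = (1/8) × log₂(1/4) = -0.2500
  i=2: (1/2) × log₂((1/2)/(1/8)) = (1/2) × log₂(4) = 1.0000
D(P||Q) = 0.0000 - 0.2500 + 1.0000
  = 0.7500 bits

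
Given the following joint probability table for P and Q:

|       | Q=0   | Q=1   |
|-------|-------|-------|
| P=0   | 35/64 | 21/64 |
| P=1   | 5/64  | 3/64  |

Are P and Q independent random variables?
Marginal P(P) (row sums):
  P(P=0) = 35/64 + 21/64 = 7/8
  P(P=1) = 5/64 + 3/64 = 1/8
Marginal P(Q) (column sums):
  P(Q=0) = 35/64 + 5/64 = 5/8
  P(Q=1) = 21/64 + 3/64 = 3/8

P and Q are independent iff P(P=i,Q=j) = P(P=i)·P(Q=j) for every cell.
  P(P=0)·P(Q=0) = 7/8 × 5/8 = 35/64 = P(P=0,Q=0) ✓
  P(P=0)·P(Q=1) = 7/8 × 3/8 = 21/64 = P(P=0,Q=1) ✓
  P(P=1)·P(Q=0) = 1/8 × 5/8 = 5/64 = P(P=1,Q=0) ✓
  P(P=1)·P(Q=1) = 1/8 × 3/8 = 3/64 = P(P=1,Q=1) ✓

Yes, P and Q are independent: every cell factors, so I(P;Q) = 0 bits.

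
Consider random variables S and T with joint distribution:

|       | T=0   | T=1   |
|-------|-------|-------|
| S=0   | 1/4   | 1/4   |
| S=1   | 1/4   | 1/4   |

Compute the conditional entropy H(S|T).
Marginal P(T) (column sums):
  P(T=0) = 1/4 + 1/4 = 1/2
  P(T=1) = 1/4 + 1/4 = 1/2

H(S|T) = -Σ P(S,T)·log₂ P(S|T), where P(S|T) = P(S,T) / P(T)
  (S=0,T=0): P(S|T) = (1/4)/(1/2) = 1/2;  -(1/4)·log₂(1/2) = 0.2500
  (S=0,T=1): P(S|T) = (1/4)/(1/2) = 1/2;  -(1/4)·log₂(1/2) = 0.2500
  (S=1,T=0): P(S|T) = (1/4)/(1/2) = 1/2;  -(1/4)·log₂(1/2) = 0.2500
  (S=1,T=1): P(S|T) = (1/4)/(1/2) = 1/2;  -(1/4)·log₂(1/2) = 0.2500
H(S|T) = 0.2500 + 0.2500 + 0.2500 + 0.2500
  = 1.0000 bits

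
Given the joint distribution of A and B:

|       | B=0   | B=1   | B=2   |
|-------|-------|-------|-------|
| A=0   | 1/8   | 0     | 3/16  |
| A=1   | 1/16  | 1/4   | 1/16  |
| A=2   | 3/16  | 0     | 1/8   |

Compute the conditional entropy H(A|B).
Marginal P(B) (column sums):
  P(B=0) = 1/8 + 1/16 + 3/16 = 3/8
  P(B=1) = 0 + 1/4 + 0 = 1/4
  P(B=2) = 3/16 + 1/16 + 1/8 = 3/8

H(A|B) = -Σ P(A,B)·log₂ P(A|B), where P(A|B) = P(A,B) / P(B)
  (cells with P(A,B) = 0 contribute 0)
  (A=0,B=0): P(A|B) = (1/8)/(3/8) = 1/3;  -(1/8)·log₂(1/3) = 0.1981
  (A=0,B=2): P(A|B) = (3/16)/(3/8) = 1/2;  -(3/16)·log₂(1/2) = 0.1875
  (A=1,B=0): P(A|B) = (1/16)/(3/8) = 1/6;  -(1/16)·log₂(1/6) = 0.1616
  (A=1,B=1): P(A|B) = (1/4)/(1/4) = 1;  -(1/4)·log₂(1) = 0.0000
  (A=1,B=2): P(A|B) = (1/16)/(3/8) = 1/6;  -(1/16)·log₂(1/6) = 0.1616
  (A=2,B=0): P(A|B) = (3/16)/(3/8) = 1/2;  -(3/16)·log₂(1/2) = 0.1875
  (A=2,B=2): P(A|B) = (1/8)/(3/8) = 1/3;  -(1/8)·log₂(1/3) = 0.1981
H(A|B) = 0.1981 + 0.1875 + 0.1616 + 0.0000 + 0.1616 + 0.1875 + 0.1981
  = 1.0944 bits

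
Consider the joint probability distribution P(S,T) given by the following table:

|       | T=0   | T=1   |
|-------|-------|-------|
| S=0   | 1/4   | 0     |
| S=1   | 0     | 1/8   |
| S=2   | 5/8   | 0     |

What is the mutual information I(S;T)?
Marginal P(S) (row sums):
  P(S=0) = 1/4 + 0 = 1/4
  P(S=1) = 0 + 1/8 = 1/8
  P(S=2) = 5/8 + 0 = 5/8
Marginal P(T) (column sums):
  P(T=0) = 1/4 + 0 + 5/8 = 7/8
  P(T=1) = 0 + 1/8 + 0 = 1/8

H(S) = -[(1/4)·log₂(1/4) + (1/8)·log₂(1/8) + (5/8)·log₂(5/8)]
  = 0.5000 + 0.3750 + 0.4238
  = 1.2988 bits
H(T) = -[(7/8)·log₂(7/8) + (1/8)·log₂(1/8)]
  = 0.1686 + 0.3750
  = 0.5436 bits
H(S,T) = -[(1/4)·log₂(1/4) + (1/8)·log₂(1/8) + (5/8)·log₂(5/8)]
  = 0.5000 + 0.3750 + 0.4238
  = 1.2988 bits

I(S;T) = H(S) + H(T) - H(S,T)
  = 1.2988 + 0.5436 - 1.2988
  = 0.5436 bits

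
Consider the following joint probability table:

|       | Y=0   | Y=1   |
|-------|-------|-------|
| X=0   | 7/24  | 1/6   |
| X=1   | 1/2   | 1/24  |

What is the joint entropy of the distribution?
H(X,Y) = -Σ P(X,Y) log₂ P(X,Y), summed over the non-zero cells:
H(X,Y) = -[(7/24)·log₂(7/24) + (1/6)·log₂(1/6) + (1/2)·log₂(1/2) + (1/24)·log₂(1/24)]
  = 0.5185 + 0.4308 + 0.5000 + 0.1910
  = 1.6403 bits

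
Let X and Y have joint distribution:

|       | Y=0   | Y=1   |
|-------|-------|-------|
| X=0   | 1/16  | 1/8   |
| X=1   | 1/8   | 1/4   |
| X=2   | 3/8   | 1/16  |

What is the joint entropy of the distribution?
H(X,Y) = -Σ P(X,Y) log₂ P(X,Y), summed over the non-zero cells:
H(X,Y) = -[(1/16)·log₂(1/16) + (1/8)·log₂(1/8) + (1/8)·log₂(1/8) + (1/4)·log₂(1/4) + (3/8)·log₂(3/8) + (1/16)·log₂(1/16)]
  = 0.2500 + 0.3750 + 0.3750 + 0.5000 + 0.5306 + 0.2500
  = 2.2806 bits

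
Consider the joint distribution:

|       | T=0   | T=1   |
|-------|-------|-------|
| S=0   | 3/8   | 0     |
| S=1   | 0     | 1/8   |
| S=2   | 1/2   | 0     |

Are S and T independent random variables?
Marginal P(S) (row sums):
  P(S=0) = 3/8 + 0 = 3/8
  P(S=1) = 0 + 1/8 = 1/8
  P(S=2) = 1/2 + 0 = 1/2
Marginal P(T) (column sums):
  P(T=0) = 3/8 + 0 + 1/2 = 7/8
  P(T=1) = 0 + 1/8 + 0 = 1/8

S and T are independent iff P(S=i,T=j) = P(S=i)·P(T=j) for every cell.
  P(S=0)·P(T=0) = 3/8 × 7/8 = 21/64, but P(S=0,T=0) = 3/8 ✗

No, S and T are not independent. Quantitatively, I(S;T) > 0:

H(S) = -[(3/8)·log₂(3/8) + (1/8)·log₂(1/8) + (1/2)·log₂(1/2)]
  = 0.5306 + 0.3750 + 0.5000
  = 1.4056 bits
H(T) = -[(7/8)·log₂(7/8) + (1/8)·log₂(1/8)]
  = 0.1686 + 0.3750
  = 0.5436 bits
H(S,T) = -[(3/8)·log₂(3/8) + (1/8)·log₂(1/8) + (1/2)·log₂(1/2)]
  = 0.5306 + 0.3750 + 0.5000
  = 1.4056 bits
I(S;T) = H(S) + H(T) - H(S,T) = 1.4056 + 0.5436 - 1.4056 = 0.5436 bits > 0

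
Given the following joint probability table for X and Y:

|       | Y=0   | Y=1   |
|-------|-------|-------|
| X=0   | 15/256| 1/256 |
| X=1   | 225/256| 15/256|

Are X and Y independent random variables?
Marginal P(X) (row sums):
  P(X=0) = 15/256 + 1/256 = 1/16
  P(X=1) = 225/256 + 15/256 = 15/16
Marginal P(Y) (column sums):
  P(Y=0) = 15/256 + 225/256 = 15/16
  P(Y=1) = 1/256 + 15/256 = 1/16

X and Y are independent iff P(X=i,Y=j) = P(X=i)·P(Y=j) for every cell.
  P(X=0)·P(Y=0) = 1/16 × 15/16 = 15/256 = P(X=0,Y=0) ✓
  P(X=0)·P(Y=1) = 1/16 × 1/16 = 1/256 = P(X=0,Y=1) ✓
  P(X=1)·P(Y=0) = 15/16 × 15/16 = 225/256 = P(X=1,Y=0) ✓
  P(X=1)·P(Y=1) = 15/16 × 1/16 = 15/256 = P(X=1,Y=1) ✓

Yes, X and Y are independent: every cell factors, so I(X;Y) = 0 bits.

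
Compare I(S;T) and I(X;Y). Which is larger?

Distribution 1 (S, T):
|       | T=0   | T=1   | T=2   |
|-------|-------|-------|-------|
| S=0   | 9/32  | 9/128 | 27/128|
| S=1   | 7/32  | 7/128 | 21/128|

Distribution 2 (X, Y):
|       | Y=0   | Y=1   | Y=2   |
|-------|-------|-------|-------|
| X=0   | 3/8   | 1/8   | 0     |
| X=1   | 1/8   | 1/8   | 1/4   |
Distribution 1 (S, T):
Marginal P(S) (row sums):
  P(S=0) = 9/32 + 9/128 + 27/128 = 9/16
  P(S=1) = 7/32 + 7/128 + 21/128 = 7/16
Marginal P(T) (column sums):
  P(T=0) = 9/32 + 7/32 = 1/2
  P(T=1) = 9/128 + 7/128 = 1/8
  P(T=2) = 27/128 + 21/128 = 3/8

H(S) = -[(9/16)·log₂(9/16) + (7/16)·log₂(7/16)]
  = 0.4669 + 0.5218
  = 0.9887 bits
H(T) = -[(1/2)·log₂(1/2) + (1/8)·log₂(1/8) + (3/8)·log₂(3/8)]
  = 0.5000 + 0.3750 + 0.5306
  = 1.4056 bits
H(S,T) = -[(9/32)·log₂(9/32) + (9/128)·log₂(9/128) + (27/128)·log₂(27/128) + (7/32)·log₂(7/32) + (7/128)·log₂(7/128) + (21/128)·log₂(21/128)]
  = 0.5147 + 0.2693 + 0.4736 + 0.4796 + 0.2293 + 0.4278
  = 2.3943 bits

I(S;T) = H(S) + H(T) - H(S,T)
  = 0.9887 + 1.4056 - 2.3943
  = 0.0000 bits

Distribution 2 (X, Y):
Marginal P(X) (row sums):
  P(X=0) = 3/8 + 1/8 + 0 = 1/2
  P(X=1) = 1/8 + 1/8 + 1/4 = 1/2
Marginal P(Y) (column sums):
  P(Y=0) = 3/8 + 1/8 = 1/2
  P(Y=1) = 1/8 + 1/8 = 1/4
  P(Y=2) = 0 + 1/4 = 1/4

H(X) = -[(1/2)·log₂(1/2) + (1/2)·log₂(1/2)]
  = 0.5000 + 0.5000
  = 1.0000 bits
H(Y) = -[(1/2)·log₂(1/2) + (1/4)·log₂(1/4) + (1/4)·log₂(1/4)]
  = 0.5000 + 0.5000 + 0.5000
  = 1.5000 bits
H(X,Y) = -[(3/8)·log₂(3/8) + (1/8)·log₂(1/8) + (1/8)·log₂(1/8) + (1/8)·log₂(1/8) + (1/4)·log₂(1/4)]
  = 0.5306 + 0.3750 + 0.3750 + 0.3750 + 0.5000
  = 2.1556 bits

I(X;Y) = H(X) + H(Y) - H(X,Y)
  = 1.0000 + 1.5000 - 2.1556
  = 0.3444 bits

I(X;Y) = 0.3444 bits > I(S;T) = 0.0000 bits, so (X, Y) has the higher mutual information (stronger dependence).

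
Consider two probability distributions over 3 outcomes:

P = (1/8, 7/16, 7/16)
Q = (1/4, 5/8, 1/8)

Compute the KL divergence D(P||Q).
D(P||Q) = Σ P(i) log₂(P(i)/Q(i))
  i=0: (1/8) × log₂((1/8)/(1/4)) = (1/8) × log₂(1/2) = -0.1250
  i=1: (7/16) × log₂((7/16)/(5/8)) = (7/16) × log₂(7/10) = -0.2251
  i=2: (7/16) × log₂((7/16)/(1/8)) = (7/16) × log₂(7/2) = 0.7907
D(P||Q) = -0.1250 - 0.2251 + 0.7907
  = 0.4406 bits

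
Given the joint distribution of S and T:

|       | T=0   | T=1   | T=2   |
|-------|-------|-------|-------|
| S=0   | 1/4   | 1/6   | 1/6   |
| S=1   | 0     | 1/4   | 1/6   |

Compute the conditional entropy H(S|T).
Marginal P(T) (column sums):
  P(T=0) = 1/4 + 0 = 1/4
  P(T=1) = 1/6 + 1/4 = 5/12
  P(T=2) = 1/6 + 1/6 = 1/3

H(S|T) = -Σ P(S,T)·log₂ P(S|T), where P(S|T) = P(S,T) / P(T)
  (cells with P(S,T) = 0 contribute 0)
  (S=0,T=0): P(S|T) = (1/4)/(1/4) = 1;  -(1/4)·log₂(1) = 0.0000
  (S=0,T=1): P(S|T) = (1/6)/(5/12) = 2/5;  -(1/6)·log₂(2/5) = 0.2203
  (S=0,T=2): P(S|T) = (1/6)/(1/3) = 1/2;  -(1/6)·log₂(1/2) = 0.1667
  (S=1,T=1): P(S|T) = (1/4)/(5/12) = 3/5;  -(1/4)·log₂(3/5) = 0.1842
  (S=1,T=2): P(S|T) = (1/6)/(1/3) = 1/2;  -(1/6)·log₂(1/2) = 0.1667
H(S|T) = 0.0000 + 0.2203 + 0.1667 + 0.1842 + 0.1667
  = 0.7379 bits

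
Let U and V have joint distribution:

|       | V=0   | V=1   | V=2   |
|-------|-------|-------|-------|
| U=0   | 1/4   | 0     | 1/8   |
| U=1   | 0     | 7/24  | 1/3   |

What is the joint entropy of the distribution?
H(U,V) = -Σ P(U,V) log₂ P(U,V), summed over the non-zero cells:
H(U,V) = -[(1/4)·log₂(1/4) + (1/8)·log₂(1/8) + (7/24)·log₂(7/24) + (1/3)·log₂(1/3)]
  = 0.5000 + 0.3750 + 0.5185 + 0.5283
  = 1.9218 bits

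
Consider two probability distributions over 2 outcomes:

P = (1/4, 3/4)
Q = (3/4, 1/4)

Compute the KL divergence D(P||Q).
D(P||Q) = Σ P(i) log₂(P(i)/Q(i))
  i=0: (1/4) × log₂((1/4)/(3/4)) = (1/4) × log₂(1/3) = -0.3962
  i=1: (3/4) × log₂((3/4)/(1/4)) = (3/4) × log₂(3) = 1.1887
D(P||Q) = -0.3962 + 1.1887
  = 0.7925 bits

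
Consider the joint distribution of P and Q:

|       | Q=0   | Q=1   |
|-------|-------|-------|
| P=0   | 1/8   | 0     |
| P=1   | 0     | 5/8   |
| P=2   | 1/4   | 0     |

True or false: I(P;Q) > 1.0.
Marginal P(P) (row sums):
  P(P=0) = 1/8 + 0 = 1/8
  P(P=1) = 0 + 5/8 = 5/8
  P(P=2) = 1/4 + 0 = 1/4
Marginal P(Q) (column sums):
  P(Q=0) = 1/8 + 0 + 1/4 = 3/8
  P(Q=1) = 0 + 5/8 + 0 = 5/8

H(P) = -[(1/8)·log₂(1/8) + (5/8)·log₂(5/8) + (1/4)·log₂(1/4)]
  = 0.3750 + 0.4238 + 0.5000
  = 1.2988 bits
H(Q) = -[(3/8)·log₂(3/8) + (5/8)·log₂(5/8)]
  = 0.5306 + 0.4238
  = 0.9544 bits
H(P,Q) = -[(1/8)·log₂(1/8) + (5/8)·log₂(5/8) + (1/4)·log₂(1/4)]
  = 0.3750 + 0.4238 + 0.5000
  = 1.2988 bits

I(P;Q) = H(P) + H(Q) - H(P,Q)
  = 1.2988 + 0.9544 - 1.2988
  = 0.9544 bits

False. I(P;Q) = 0.9544 bits, which is ≤ 1.0 bits.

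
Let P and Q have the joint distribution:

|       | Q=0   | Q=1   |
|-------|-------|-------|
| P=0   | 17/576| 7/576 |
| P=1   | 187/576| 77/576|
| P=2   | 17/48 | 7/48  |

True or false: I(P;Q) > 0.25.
Marginal P(P) (row sums):
  P(P=0) = 17/576 + 7/576 = 1/24
  P(P=1) = 187/576 + 77/576 = 11/24
  P(P=2) = 17/48 + 7/48 = 1/2
Marginal P(Q) (column sums):
  P(Q=0) = 17/576 + 187/576 + 17/48 = 17/24
  P(Q=1) = 7/576 + 77/576 + 7/48 = 7/24

H(P) = -[(1/24)·log₂(1/24) + (11/24)·log₂(11/24) + (1/2)·log₂(1/2)]
  = 0.1910 + 0.5159 + 0.5000
  = 1.2069 bits
H(Q) = -[(17/24)·log₂(17/24) + (7/24)·log₂(7/24)]
  = 0.3524 + 0.5185
  = 0.8709 bits
H(P,Q) = -[(17/576)·log₂(17/576) + (7/576)·log₂(7/576) + (187/576)·log₂(187/576) + (77/576)·log₂(77/576) + (17/48)·log₂(17/48) + (7/48)·log₂(7/48)]
  = 0.1500 + 0.0773 + 0.5269 + 0.3881 + 0.5304 + 0.4051
  = 2.0778 bits

I(P;Q) = H(P) + H(Q) - H(P,Q)
  = 1.2069 + 0.8709 - 2.0778
  = 0.0000 bits

False. I(P;Q) = 0.0000 bits, which is ≤ 0.25 bits.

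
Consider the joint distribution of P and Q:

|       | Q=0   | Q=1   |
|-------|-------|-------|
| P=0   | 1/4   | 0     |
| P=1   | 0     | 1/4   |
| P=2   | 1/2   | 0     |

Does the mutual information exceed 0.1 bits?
Marginal P(P) (row sums):
  P(P=0) = 1/4 + 0 = 1/4
  P(P=1) = 0 + 1/4 = 1/4
  P(P=2) = 1/2 + 0 = 1/2
Marginal P(Q) (column sums):
  P(Q=0) = 1/4 + 0 + 1/2 = 3/4
  P(Q=1) = 0 + 1/4 + 0 = 1/4

H(P) = -[(1/4)·log₂(1/4) + (1/4)·log₂(1/4) + (1/2)·log₂(1/2)]
  = 0.5000 + 0.5000 + 0.5000
  = 1.5000 bits
H(Q) = -[(3/4)·log₂(3/4) + (1/4)·log₂(1/4)]
  = 0.3113 + 0.5000
  = 0.8113 bits
H(P,Q) = -[(1/4)·log₂(1/4) + (1/4)·log₂(1/4) + (1/2)·log₂(1/2)]
  = 0.5000 + 0.5000 + 0.5000
  = 1.5000 bits

I(P;Q) = H(P) + H(Q) - H(P,Q)
  = 1.5000 + 0.8113 - 1.5000
  = 0.8113 bits

Yes. I(P;Q) = 0.8113 bits, which is > 0.1 bits.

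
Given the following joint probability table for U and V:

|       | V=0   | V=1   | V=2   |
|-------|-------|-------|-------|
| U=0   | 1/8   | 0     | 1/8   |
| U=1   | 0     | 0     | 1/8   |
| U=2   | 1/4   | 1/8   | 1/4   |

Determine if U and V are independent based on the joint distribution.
Marginal P(U) (row sums):
  P(U=0) = 1/8 + 0 + 1/8 = 1/4
  P(U=1) = 0 + 0 + 1/8 = 1/8
  P(U=2) = 1/4 + 1/8 + 1/4 = 5/8
Marginal P(V) (column sums):
  P(V=0) = 1/8 + 0 + 1/4 = 3/8
  P(V=1) = 0 + 0 + 1/8 = 1/8
  P(V=2) = 1/8 + 1/8 + 1/4 = 1/2

U and V are independent iff P(U=i,V=j) = P(U=i)·P(V=j) for every cell.
  P(U=0)·P(V=0) = 1/4 × 3/8 = 3/32, but P(U=0,V=0) = 1/8 ✗

No, U and V are not independent. Quantitatively, I(U;V) > 0:

H(U) = -[(1/4)·log₂(1/4) + (1/8)·log₂(1/8) + (5/8)·log₂(5/8)]
  = 0.5000 + 0.3750 + 0.4238
  = 1.2988 bits
H(V) = -[(3/8)·log₂(3/8) + (1/8)·log₂(1/8) + (1/2)·log₂(1/2)]
  = 0.5306 + 0.3750 + 0.5000
  = 1.4056 bits
H(U,V) = -[(1/8)·log₂(1/8) + (1/8)·log₂(1/8) + (1/8)·log₂(1/8) + (1/4)·log₂(1/4) + (1/8)·log₂(1/8) + (1/4)·log₂(1/4)]
  = 0.3750 + 0.3750 + 0.3750 + 0.5000 + 0.3750 + 0.5000
  = 2.5000 bits
I(U;V) = H(U) + H(V) - H(U,V) = 1.2988 + 1.4056 - 2.5000 = 0.2044 bits > 0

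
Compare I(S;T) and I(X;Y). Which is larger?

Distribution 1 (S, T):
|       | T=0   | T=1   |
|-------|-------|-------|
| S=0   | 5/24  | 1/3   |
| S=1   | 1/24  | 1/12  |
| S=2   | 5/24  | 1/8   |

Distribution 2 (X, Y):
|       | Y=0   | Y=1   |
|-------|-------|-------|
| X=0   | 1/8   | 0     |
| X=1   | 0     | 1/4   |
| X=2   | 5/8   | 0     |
Distribution 1 (S, T):
Marginal P(S) (row sums):
  P(S=0) = 5/24 + 1/3 = 13/24
  P(S=1) = 1/24 + 1/12 = 1/8
  P(S=2) = 5/24 + 1/8 = 1/3
Marginal P(T) (column sums):
  P(T=0) = 5/24 + 1/24 + 5/24 = 11/24
  P(T=1) = 1/3 + 1/12 + 1/8 = 13/24

H(S) = -[(13/24)·log₂(13/24) + (1/8)·log₂(1/8) + (1/3)·log₂(1/3)]
  = 0.4791 + 0.3750 + 0.5283
  = 1.3824 bits
H(T) = -[(11/24)·log₂(11/24) + (13/24)·log₂(13/24)]
  = 0.5159 + 0.4791
  = 0.9950 bits
H(S,T) = -[(5/24)·log₂(5/24) + (1/3)·log₂(1/3) + (1/24)·log₂(1/24) + (1/12)·log₂(1/12) + (5/24)·log₂(5/24) + (1/8)·log₂(1/8)]
  = 0.4715 + 0.5283 + 0.1910 + 0.2987 + 0.4715 + 0.3750
  = 2.3360 bits

I(S;T) = H(S) + H(T) - H(S,T)
  = 1.3824 + 0.9950 - 2.3360
  = 0.0414 bits

Distribution 2 (X, Y):
Marginal P(X) (row sums):
  P(X=0) = 1/8 + 0 = 1/8
  P(X=1) = 0 + 1/4 = 1/4
  P(X=2) = 5/8 + 0 = 5/8
Marginal P(Y) (column sums):
  P(Y=0) = 1/8 + 0 + 5/8 = 3/4
  P(Y=1) = 0 + 1/4 + 0 = 1/4

H(X) = -[(1/8)·log₂(1/8) + (1/4)·log₂(1/4) + (5/8)·log₂(5/8)]
  = 0.3750 + 0.5000 + 0.4238
  = 1.2988 bits
H(Y) = -[(3/4)·log₂(3/4) + (1/4)·log₂(1/4)]
  = 0.3113 + 0.5000
  = 0.8113 bits
H(X,Y) = -[(1/8)·log₂(1/8) + (1/4)·log₂(1/4) + (5/8)·log₂(5/8)]
  = 0.3750 + 0.5000 + 0.4238
  = 1.2988 bits

I(X;Y) = H(X) + H(Y) - H(X,Y)
  = 1.2988 + 0.8113 - 1.2988
  = 0.8113 bits

I(X;Y) = 0.8113 bits > I(S;T) = 0.0414 bits, so (X, Y) has the higher mutual information (stronger dependence).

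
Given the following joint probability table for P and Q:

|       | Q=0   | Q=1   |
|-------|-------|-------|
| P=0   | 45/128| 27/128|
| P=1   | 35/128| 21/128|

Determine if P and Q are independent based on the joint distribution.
Marginal P(P) (row sums):
  P(P=0) = 45/128 + 27/128 = 9/16
  P(P=1) = 35/128 + 21/128 = 7/16
Marginal P(Q) (column sums):
  P(Q=0) = 45/128 + 35/128 = 5/8
  P(Q=1) = 27/128 + 21/128 = 3/8

P and Q are independent iff P(P=i,Q=j) = P(P=i)·P(Q=j) for every cell.
  P(P=0)·P(Q=0) = 9/16 × 5/8 = 45/128 = P(P=0,Q=0) ✓
  P(P=0)·P(Q=1) = 9/16 × 3/8 = 27/128 = P(P=0,Q=1) ✓
  P(P=1)·P(Q=0) = 7/16 × 5/8 = 35/128 = P(P=1,Q=0) ✓
  P(P=1)·P(Q=1) = 7/16 × 3/8 = 21/128 = P(P=1,Q=1) ✓

Yes, P and Q are independent: every cell factors, so I(P;Q) = 0 bits.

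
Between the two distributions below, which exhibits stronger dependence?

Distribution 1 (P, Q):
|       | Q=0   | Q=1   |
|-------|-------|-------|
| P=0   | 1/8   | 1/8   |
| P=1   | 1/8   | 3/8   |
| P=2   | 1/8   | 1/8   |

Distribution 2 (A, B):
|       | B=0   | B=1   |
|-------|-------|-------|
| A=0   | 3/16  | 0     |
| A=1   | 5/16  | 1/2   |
Distribution 1 (P, Q):
Marginal P(P) (row sums):
  P(P=0) = 1/8 + 1/8 = 1/4
  P(P=1) = 1/8 + 3/8 = 1/2
  P(P=2) = 1/8 + 1/8 = 1/4
Marginal P(Q) (column sums):
  P(Q=0) = 1/8 + 1/8 + 1/8 = 3/8
  P(Q=1) = 1/8 + 3/8 + 1/8 = 5/8

H(P) = -[(1/4)·log₂(1/4) + (1/2)·log₂(1/2) + (1/4)·log₂(1/4)]
  = 0.5000 + 0.5000 + 0.5000
  = 1.5000 bits
H(Q) = -[(3/8)·log₂(3/8) + (5/8)·log₂(5/8)]
  = 0.5306 + 0.4238
  = 0.9544 bits
H(P,Q) = -[(1/8)·log₂(1/8) + (1/8)·log₂(1/8) + (1/8)·log₂(1/8) + (3/8)·log₂(3/8) + (1/8)·log₂(1/8) + (1/8)·log₂(1/8)]
  = 0.3750 + 0.3750 + 0.3750 + 0.5306 + 0.3750 + 0.3750
  = 2.4056 bits

I(P;Q) = H(P) + H(Q) - H(P,Q)
  = 1.5000 + 0.9544 - 2.4056
  = 0.0488 bits

Distribution 2 (A, B):
Marginal P(A) (row sums):
  P(A=0) = 3/16 + 0 = 3/16
  P(A=1) = 5/16 + 1/2 = 13/16
Marginal P(B) (column sums):
  P(B=0) = 3/16 + 5/16 = 1/2
  P(B=1) = 0 + 1/2 = 1/2

H(A) = -[(3/16)·log₂(3/16) + (13/16)·log₂(13/16)]
  = 0.4528 + 0.2434
  = 0.6962 bits
H(B) = -[(1/2)·log₂(1/2) + (1/2)·log₂(1/2)]
  = 0.5000 + 0.5000
  = 1.0000 bits
H(A,B) = -[(3/16)·log₂(3/16) + (5/16)·log₂(5/16) + (1/2)·log₂(1/2)]
  = 0.4528 + 0.5244 + 0.5000
  = 1.4772 bits

I(A;B) = H(A) + H(B) - H(A,B)
  = 0.6962 + 1.0000 - 1.4772
  = 0.2190 bits

I(A;B) = 0.2190 bits > I(P;Q) = 0.0488 bits, so (A, B) has the higher mutual information (stronger dependence).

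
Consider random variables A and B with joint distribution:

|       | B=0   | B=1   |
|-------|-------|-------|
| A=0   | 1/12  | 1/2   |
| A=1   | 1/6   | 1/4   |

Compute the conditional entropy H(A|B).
Marginal P(B) (column sums):
  P(B=0) = 1/12 + 1/6 = 1/4
  P(B=1) = 1/2 + 1/4 = 3/4

H(A|B) = -Σ P(A,B)·log₂ P(A|B), where P(A|B) = P(A,B) / P(B)
  (A=0,B=0): P(A|B) = (1/12)/(1/4) = 1/3;  -(1/12)·log₂(1/3) = 0.1321
  (A=0,B=1): P(A|B) = (1/2)/(3/4) = 2/3;  -(1/2)·log₂(2/3) = 0.2925
  (A=1,B=0): P(A|B) = (1/6)/(1/4) = 2/3;  -(1/6)·log₂(2/3) = 0.0975
  (A=1,B=1): P(A|B) = (1/4)/(3/4) = 1/3;  -(1/4)·log₂(1/3) = 0.3962
H(A|B) = 0.1321 + 0.2925 + 0.0975 + 0.3962
  = 0.9183 bits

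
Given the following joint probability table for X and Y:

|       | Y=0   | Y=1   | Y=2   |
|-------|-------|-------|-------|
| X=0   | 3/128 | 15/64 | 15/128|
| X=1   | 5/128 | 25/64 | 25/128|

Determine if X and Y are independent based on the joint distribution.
Marginal P(X) (row sums):
  P(X=0) = 3/128 + 15/64 + 15/128 = 3/8
  P(X=1) = 5/128 + 25/64 + 25/128 = 5/8
Marginal P(Y) (column sums):
  P(Y=0) = 3/128 + 5/128 = 1/16
  P(Y=1) = 15/64 + 25/64 = 5/8
  P(Y=2) = 15/128 + 25/128 = 5/16

X and Y are independent iff P(X=i,Y=j) = P(X=i)·P(Y=j) for every cell.
  P(X=0)·P(Y=0) = 3/8 × 1/16 = 3/128 = P(X=0,Y=0) ✓
  P(X=0)·P(Y=1) = 3/8 × 5/8 = 15/64 = P(X=0,Y=1) ✓
  P(X=0)·P(Y=2) = 3/8 × 5/16 = 15/128 = P(X=0,Y=2) ✓
  P(X=1)·P(Y=0) = 5/8 × 1/16 = 5/128 = P(X=1,Y=0) ✓
  P(X=1)·P(Y=1) = 5/8 × 5/8 = 25/64 = P(X=1,Y=1) ✓
  P(X=1)·P(Y=2) = 5/8 × 5/16 = 25/128 = P(X=1,Y=2) ✓

Yes, X and Y are independent: every cell factors, so I(X;Y) = 0 bits.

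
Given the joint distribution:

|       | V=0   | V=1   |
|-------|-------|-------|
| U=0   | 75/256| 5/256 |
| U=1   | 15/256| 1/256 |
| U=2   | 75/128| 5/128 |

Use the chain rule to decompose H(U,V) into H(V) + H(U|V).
By the chain rule: H(U,V) = H(V) + H(U|V)

Marginal P(V) (column sums):
  P(V=0) = 75/256 + 15/256 + 75/128 = 15/16
  P(V=1) = 5/256 + 1/256 + 5/128 = 1/16
H(V) = -[(15/16)·log₂(15/16) + (1/16)·log₂(1/16)]
  = 0.0873 + 0.2500
  = 0.3373 bits
H(U|V) = -Σ P(U,V)·log₂ P(U|V), where P(U|V) = P(U,V) / P(V)
  (U=0,V=0): P(U|V) = (75/256)/(15/16) = 5/16;  -(75/256)·log₂(5/16) = 0.4916
  (U=0,V=1): P(U|V) = (5/256)/(1/16) = 5/16;  -(5/256)·log₂(5/16) = 0.0328
  (U=1,V=0): P(U|V) = (15/256)/(15/16) = 1/16;  -(15/256)·log₂(1/16) = 0.2344
  (U=1,V=1): P(U|V) = (1/256)/(1/16) = 1/16;  -(1/256)·log₂(1/16) = 0.0156
  (U=2,V=0): P(U|V) = (75/128)/(15/16) = 5/8;  -(75/128)·log₂(5/8) = 0.3973
  (U=2,V=1): P(U|V) = (5/128)/(1/16) = 5/8;  -(5/128)·log₂(5/8) = 0.0265
H(U|V) = 0.4916 + 0.0328 + 0.2344 + 0.0156 + 0.3973 + 0.0265
  = 1.1982 bits

H(U,V) = H(V) + H(U|V) = 0.3373 + 1.1982 = 1.5355 bits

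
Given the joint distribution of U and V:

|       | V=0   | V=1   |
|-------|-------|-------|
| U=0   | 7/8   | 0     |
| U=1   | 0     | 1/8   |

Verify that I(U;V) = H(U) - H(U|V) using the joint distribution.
Left side, from I(U;V) = H(U) + H(V) - H(U,V):
Marginal P(U) (row sums):
  P(U=0) = 7/8 + 0 = 7/8
  P(U=1) = 0 + 1/8 = 1/8
Marginal P(V) (column sums):
  P(V=0) = 7/8 + 0 = 7/8
  P(V=1) = 0 + 1/8 = 1/8

H(U) = -[(7/8)·log₂(7/8) + (1/8)·log₂(1/8)]
  = 0.1686 + 0.3750
  = 0.5436 bits
H(V) = -[(7/8)·log₂(7/8) + (1/8)·log₂(1/8)]
  = 0.1686 + 0.3750
  = 0.5436 bits
H(U,V) = -[(7/8)·log₂(7/8) + (1/8)·log₂(1/8)]
  = 0.1686 + 0.3750
  = 0.5436 bits

I(U;V) = H(U) + H(V) - H(U,V)
  = 0.5436 + 0.5436 - 0.5436
  = 0.5436 bits

Right side, with H(U|V) computed directly from the conditional probabilities:
H(U|V) = -Σ P(U,V)·log₂ P(U|V), where P(U|V) = P(U,V) / P(V)
  (cells with P(U,V) = 0 contribute 0)
  (U=0,V=0): P(U|V) = (7/8)/(7/8) = 1;  -(7/8)·log₂(1) = 0.0000
  (U=1,V=1): P(U|V) = (1/8)/(1/8) = 1;  -(1/8)·log₂(1) = 0.0000
H(U|V) = 0.0000 + 0.0000
  = 0.0000 bits
H(U) - H(U|V) = 0.5436 - 0.0000 = 0.5436 bits

Both sides equal 0.5436 bits, so I(U;V) = H(U) - H(U|V) ✓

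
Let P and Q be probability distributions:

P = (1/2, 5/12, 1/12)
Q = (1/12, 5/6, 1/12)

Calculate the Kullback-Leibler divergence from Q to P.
D(P||Q) = Σ P(i) log₂(P(i)/Q(i))
  i=0: (1/2) × log₂((1/2)/(1/12)) = (1/2) × log₂(6) = 1.2925
  i=1: (5/12) × log₂((5/12)/(5/6)) = (5/12) × log₂(1/2) = -0.4167
  i=2: (1/12) × log₂((1/12)/(1/12)) = (1/12) × log₂(1) = 0.0000
D(P||Q) = 1.2925 - 0.4167 + 0.0000
  = 0.8758 bits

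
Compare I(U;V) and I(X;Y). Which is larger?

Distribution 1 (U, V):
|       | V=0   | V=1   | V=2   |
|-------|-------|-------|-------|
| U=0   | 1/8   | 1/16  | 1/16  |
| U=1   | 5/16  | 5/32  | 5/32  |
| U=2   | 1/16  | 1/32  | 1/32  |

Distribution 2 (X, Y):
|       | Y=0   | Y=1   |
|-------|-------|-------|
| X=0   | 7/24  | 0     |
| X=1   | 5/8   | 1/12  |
Distribution 1 (U, V):
Marginal P(U) (row sums):
  P(U=0) = 1/8 + 1/16 + 1/16 = 1/4
  P(U=1) = 5/16 + 5/32 + 5/32 = 5/8
  P(U=2) = 1/16 + 1/32 + 1/32 = 1/8
Marginal P(V) (column sums):
  P(V=0) = 1/8 + 5/16 + 1/16 = 1/2
  P(V=1) = 1/16 + 5/32 + 1/32 = 1/4
  P(V=2) = 1/16 + 5/32 + 1/32 = 1/4

H(U) = -[(1/4)·log₂(1/4) + (5/8)·log₂(5/8) + (1/8)·log₂(1/8)]
  = 0.5000 + 0.4238 + 0.3750
  = 1.2988 bits
H(V) = -[(1/2)·log₂(1/2) + (1/4)·log₂(1/4) + (1/4)·log₂(1/4)]
  = 0.5000 + 0.5000 + 0.5000
  = 1.5000 bits
H(U,V) = -[(1/8)·log₂(1/8) + (1/16)·log₂(1/16) + (1/16)·log₂(1/16) + (5/16)·log₂(5/16) + (5/32)·log₂(5/32) + (5/32)·log₂(5/32) + (1/16)·log₂(1/16) + (1/32)·log₂(1/32) + (1/32)·log₂(1/32)]
  = 0.3750 + 0.2500 + 0.2500 + 0.5244 + 0.4184 + 0.4184 + 0.2500 + 0.1563 + 0.1563
  = 2.7988 bits

I(U;V) = H(U) + H(V) - H(U,V)
  = 1.2988 + 1.5000 - 2.7988
  = 0.0000 bits

Distribution 2 (X, Y):
Marginal P(X) (row sums):
  P(X=0) = 7/24 + 0 = 7/24
  P(X=1) = 5/8 + 1/12 = 17/24
Marginal P(Y) (column sums):
  P(Y=0) = 7/24 + 5/8 = 11/12
  P(Y=1) = 0 + 1/12 = 1/12

H(X) = -[(7/24)·log₂(7/24) + (17/24)·log₂(17/24)]
  = 0.5185 + 0.3524
  = 0.8709 bits
H(Y) = -[(11/12)·log₂(11/12) + (1/12)·log₂(1/12)]
  = 0.1151 + 0.2987
  = 0.4138 bits
H(X,Y) = -[(7/24)·log₂(7/24) + (5/8)·log₂(5/8) + (1/12)·log₂(1/12)]
  = 0.5185 + 0.4238 + 0.2987
  = 1.2410 bits

I(X;Y) = H(X) + H(Y) - H(X,Y)
  = 0.8709 + 0.4138 - 1.2410
  = 0.0437 bits

I(X;Y) = 0.0437 bits > I(U;V) = 0.0000 bits, so (X, Y) has the higher mutual information (stronger dependence).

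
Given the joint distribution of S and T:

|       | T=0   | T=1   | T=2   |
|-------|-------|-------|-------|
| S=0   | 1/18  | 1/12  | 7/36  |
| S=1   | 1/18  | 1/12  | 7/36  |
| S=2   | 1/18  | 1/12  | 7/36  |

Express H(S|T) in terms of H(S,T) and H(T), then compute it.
H(S|T) = H(S,T) - H(T)

Marginal P(T) (column sums):
  P(T=0) = 1/18 + 1/18 + 1/18 = 1/6
  P(T=1) = 1/12 + 1/12 + 1/12 = 1/4
  P(T=2) = 7/36 + 7/36 + 7/36 = 7/12

H(S,T) = -[(1/18)·log₂(1/18) + (1/12)·log₂(1/12) + (7/36)·log₂(7/36) + (1/18)·log₂(1/18) + (1/12)·log₂(1/12) + (7/36)·log₂(7/36) + (1/18)·log₂(1/18) + (1/12)·log₂(1/12) + (7/36)·log₂(7/36)]
  = 0.2317 + 0.2987 + 0.4594 + 0.2317 + 0.2987 + 0.4594 + 0.2317 + 0.2987 + 0.4594
  = 2.9694 bits
H(T) = -[(1/6)·log₂(1/6) + (1/4)·log₂(1/4) + (7/12)·log₂(7/12)]
  = 0.4308 + 0.5000 + 0.4536
  = 1.3844 bits

H(S|T) = 2.9694 - 1.3844 = 1.5850 bits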